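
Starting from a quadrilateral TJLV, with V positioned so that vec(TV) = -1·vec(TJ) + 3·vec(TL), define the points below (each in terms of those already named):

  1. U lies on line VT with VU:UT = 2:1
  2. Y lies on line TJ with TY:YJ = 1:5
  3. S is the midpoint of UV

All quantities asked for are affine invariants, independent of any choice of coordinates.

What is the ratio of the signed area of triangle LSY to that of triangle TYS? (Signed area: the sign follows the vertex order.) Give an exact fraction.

Choose coordinates T = (0, 0), J = (1, 0), L = (0, 1), V = (-1, 3).
1. U lies on line VT with VU:UT = 2:1 ⇒ U = (-1/3, 1)
2. Y lies on line TJ with TY:YJ = 1:5 ⇒ Y = (1/6, 0)
3. S is the midpoint of UV ⇒ S = (-2/3, 2)
2·[LSY] = 1/2, 2·[TYS] = 1/3
[LSY]:[TYS] = 1/2:1/3 = 3/2

[LSY]:[TYS] = 3/2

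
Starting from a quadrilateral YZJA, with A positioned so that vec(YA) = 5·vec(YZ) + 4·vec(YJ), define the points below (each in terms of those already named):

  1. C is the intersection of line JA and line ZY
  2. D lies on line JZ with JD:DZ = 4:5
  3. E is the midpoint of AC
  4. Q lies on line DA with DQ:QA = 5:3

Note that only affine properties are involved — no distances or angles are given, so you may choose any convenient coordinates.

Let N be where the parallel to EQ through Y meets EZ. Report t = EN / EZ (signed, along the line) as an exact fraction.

t = 149/200

Set Y = (0, 0), Z = (1, 0), J = (0, 1), A = (5, 4); any affine frame gives the same invariant.
1. C is the intersection of line JA and line ZY ⇒ C = (-5/3, 0)
2. D lies on line JZ with JD:DZ = 4:5 ⇒ D = (4/9, 5/9)
3. E is the midpoint of AC ⇒ E = (5/3, 2)
4. Q lies on line DA with DQ:QA = 5:3 ⇒ Q = (79/24, 65/24)
through Y parallel to EQ: direction (13/8, 17/24); meets EZ at N = (117/100, 51/100)
N = E + t·(Z−E) with t = 149/200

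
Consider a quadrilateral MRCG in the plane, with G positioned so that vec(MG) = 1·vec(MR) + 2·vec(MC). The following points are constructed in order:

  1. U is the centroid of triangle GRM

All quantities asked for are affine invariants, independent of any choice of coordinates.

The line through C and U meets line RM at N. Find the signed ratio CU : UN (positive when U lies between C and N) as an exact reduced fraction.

CU:UN = 1/2

Assign M = (0, 0), R = (1, 0), C = (0, 1), G = (1, 2) — the answer is frame-independent, so this choice is without loss of generality.
1. U is the centroid of triangle GRM ⇒ U = (2/3, 2/3)
line CU meets RM at N = (2, 0)
U = C + t·(N−C) with t = 1/3, so CU:UN = 1/3:2/3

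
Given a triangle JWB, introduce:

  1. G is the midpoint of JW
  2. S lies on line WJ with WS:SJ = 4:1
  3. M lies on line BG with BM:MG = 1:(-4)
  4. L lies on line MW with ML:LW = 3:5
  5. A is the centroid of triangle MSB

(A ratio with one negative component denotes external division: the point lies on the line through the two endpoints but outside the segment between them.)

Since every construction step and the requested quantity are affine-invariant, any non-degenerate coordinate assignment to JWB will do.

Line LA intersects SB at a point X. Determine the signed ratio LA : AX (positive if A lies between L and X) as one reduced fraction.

LA:AX = -65/8

Set J = (0, 0), W = (1, 0), B = (0, 1); any affine frame gives the same invariant.
1. G is the midpoint of JW ⇒ G = (1/2, 0)
2. S lies on line WJ with WS:SJ = 4:1 ⇒ S = (1/5, 0)
3. M lies on line BG with BM:MG = 1:(-4) ⇒ M = (-1/6, 4/3)
4. L lies on line MW with ML:LW = 3:5 ⇒ L = (13/48, 5/6)
5. A is the centroid of triangle MSB ⇒ A = (1/90, 7/9)
line LA meets SB at X = (14/325, 51/65)
A = L + t·(X−L) with t = 65/57, so LA:AX = 65/57:-8/57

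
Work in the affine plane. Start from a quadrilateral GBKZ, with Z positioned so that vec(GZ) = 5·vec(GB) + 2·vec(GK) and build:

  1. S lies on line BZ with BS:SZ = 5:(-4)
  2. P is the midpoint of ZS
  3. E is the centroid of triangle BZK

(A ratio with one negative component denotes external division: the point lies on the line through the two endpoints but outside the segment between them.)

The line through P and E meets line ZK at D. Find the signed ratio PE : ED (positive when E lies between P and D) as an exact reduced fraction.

PE:ED = -7

Assign G = (0, 0), B = (1, 0), K = (0, 1), Z = (5, 2) — the answer is frame-independent, so this choice is without loss of generality.
1. S lies on line BZ with BS:SZ = 5:(-4) ⇒ S = (21, 10)
2. P is the midpoint of ZS ⇒ P = (13, 6)
3. E is the centroid of triangle BZK ⇒ E = (2, 1)
line PE meets ZK at D = (25/7, 12/7)
E = P + t·(D−P) with t = 7/6, so PE:ED = 7/6:-1/6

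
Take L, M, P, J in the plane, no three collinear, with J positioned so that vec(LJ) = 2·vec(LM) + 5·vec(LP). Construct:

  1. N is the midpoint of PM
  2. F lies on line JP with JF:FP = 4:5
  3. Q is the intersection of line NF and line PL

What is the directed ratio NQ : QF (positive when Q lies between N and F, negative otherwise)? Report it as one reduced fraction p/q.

Work in coordinates with L = (0, 0), M = (1, 0), P = (0, 1), J = (2, 5).
1. N is the midpoint of PM ⇒ N = (1/2, 1/2)
2. F lies on line JP with JF:FP = 4:5 ⇒ F = (10/9, 29/9)
3. Q is the intersection of line NF and line PL ⇒ Q = (0, -19/11)
Q = N + t·(F−N) with t = -9/11, so NQ:QF = t:(1−t) = -9/11:20/11

NQ:QF = -9/20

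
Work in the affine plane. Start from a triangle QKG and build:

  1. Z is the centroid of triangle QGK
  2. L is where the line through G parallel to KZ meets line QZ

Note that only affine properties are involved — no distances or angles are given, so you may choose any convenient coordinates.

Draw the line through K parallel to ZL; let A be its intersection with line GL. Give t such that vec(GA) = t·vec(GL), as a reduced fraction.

Work in coordinates with Q = (0, 0), K = (1, 0), G = (0, 1).
1. Z is the centroid of triangle QGK ⇒ Z = (1/3, 1/3)
2. L is where the line through G parallel to KZ meets line QZ ⇒ L = (2/3, 2/3)
through K parallel to ZL: direction (1/3, 1/3); meets GL at A = (4/3, 1/3)
A = G + t·(L−G) with t = 2

t = 2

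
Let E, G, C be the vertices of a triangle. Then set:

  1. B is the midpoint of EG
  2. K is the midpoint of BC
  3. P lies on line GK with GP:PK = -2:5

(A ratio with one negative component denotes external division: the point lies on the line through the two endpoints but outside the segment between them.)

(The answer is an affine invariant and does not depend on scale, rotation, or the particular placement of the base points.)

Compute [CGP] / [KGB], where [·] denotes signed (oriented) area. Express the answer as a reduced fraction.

Set E = (0, 0), G = (1, 0), C = (0, 1); any affine frame gives the same invariant.
1. B is the midpoint of EG ⇒ B = (1/2, 0)
2. K is the midpoint of BC ⇒ K = (1/4, 1/2)
3. P lies on line GK with GP:PK = -2:5 ⇒ P = (3/2, -1/3)
2·[CGP] = 1/6, 2·[KGB] = -1/4
[CGP]:[KGB] = 1/6:-1/4 = -2/3

[CGP]:[KGB] = -2/3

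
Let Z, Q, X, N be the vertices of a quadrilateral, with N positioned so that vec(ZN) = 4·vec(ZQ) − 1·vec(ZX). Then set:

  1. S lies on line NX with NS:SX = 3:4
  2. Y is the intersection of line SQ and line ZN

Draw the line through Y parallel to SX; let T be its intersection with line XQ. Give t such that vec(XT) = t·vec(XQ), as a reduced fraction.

Choose coordinates Z = (0, 0), Q = (1, 0), X = (0, 1), N = (4, -1).
1. S lies on line NX with NS:SX = 3:4 ⇒ S = (16/7, -1/7)
2. Y is the intersection of line SQ and line ZN ⇒ Y = (-4/5, 1/5)
through Y parallel to SX: direction (-16/7, 8/7); meets XQ at T = (12/5, -7/5)
T = X + t·(Q−X) with t = 12/5

t = 12/5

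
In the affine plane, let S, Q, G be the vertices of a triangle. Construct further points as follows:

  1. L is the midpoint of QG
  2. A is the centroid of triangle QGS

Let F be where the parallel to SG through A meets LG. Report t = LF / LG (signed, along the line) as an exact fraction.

Work in coordinates with S = (0, 0), Q = (1, 0), G = (0, 1).
1. L is the midpoint of QG ⇒ L = (1/2, 1/2)
2. A is the centroid of triangle QGS ⇒ A = (1/3, 1/3)
through A parallel to SG: direction (0, 1); meets LG at F = (1/3, 2/3)
F = L + t·(G−L) with t = 1/3

t = 1/3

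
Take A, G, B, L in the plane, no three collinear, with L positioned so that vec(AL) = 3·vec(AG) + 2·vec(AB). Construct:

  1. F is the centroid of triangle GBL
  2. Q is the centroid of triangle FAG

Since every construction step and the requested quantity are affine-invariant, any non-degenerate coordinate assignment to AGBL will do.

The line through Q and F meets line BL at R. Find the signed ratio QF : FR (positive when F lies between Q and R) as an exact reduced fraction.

QF:FR = 13/12

Assign A = (0, 0), G = (1, 0), B = (0, 1), L = (3, 2) — the answer is frame-independent, so this choice is without loss of generality.
1. F is the centroid of triangle GBL ⇒ F = (4/3, 1)
2. Q is the centroid of triangle FAG ⇒ Q = (7/9, 1/3)
line QF meets BL at R = (24/13, 21/13)
F = Q + t·(R−Q) with t = 13/25, so QF:FR = 13/25:12/25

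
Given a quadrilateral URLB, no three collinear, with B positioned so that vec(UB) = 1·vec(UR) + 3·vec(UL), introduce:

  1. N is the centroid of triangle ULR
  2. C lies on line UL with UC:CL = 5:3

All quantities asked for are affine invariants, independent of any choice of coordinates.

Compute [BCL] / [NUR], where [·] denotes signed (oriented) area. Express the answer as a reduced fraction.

Choose coordinates U = (0, 0), R = (1, 0), L = (0, 1), B = (1, 3).
1. N is the centroid of triangle ULR ⇒ N = (1/3, 1/3)
2. C lies on line UL with UC:CL = 5:3 ⇒ C = (0, 5/8)
2·[BCL] = -3/8, 2·[NUR] = 1/3
[BCL]:[NUR] = -3/8:1/3 = -9/8

[BCL]:[NUR] = -9/8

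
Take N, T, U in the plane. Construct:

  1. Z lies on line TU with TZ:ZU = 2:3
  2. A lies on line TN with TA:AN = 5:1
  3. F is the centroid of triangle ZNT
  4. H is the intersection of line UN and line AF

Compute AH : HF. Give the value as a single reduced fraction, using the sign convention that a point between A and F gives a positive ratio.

Choose coordinates N = (0, 0), T = (1, 0), U = (0, 1).
1. Z lies on line TU with TZ:ZU = 2:3 ⇒ Z = (3/5, 2/5)
2. A lies on line TN with TA:AN = 5:1 ⇒ A = (1/6, 0)
3. F is the centroid of triangle ZNT ⇒ F = (8/15, 2/15)
4. H is the intersection of line UN and line AF ⇒ H = (0, -2/33)
H = A + t·(F−A) with t = -5/11, so AH:HF = t:(1−t) = -5/11:16/11

AH:HF = -5/16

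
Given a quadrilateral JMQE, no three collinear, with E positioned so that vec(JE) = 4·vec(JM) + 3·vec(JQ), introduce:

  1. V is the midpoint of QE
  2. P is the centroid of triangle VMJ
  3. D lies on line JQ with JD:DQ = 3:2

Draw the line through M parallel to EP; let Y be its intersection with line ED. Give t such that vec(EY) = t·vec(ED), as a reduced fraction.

t = -15/16

Set J = (0, 0), M = (1, 0), Q = (0, 1), E = (4, 3); any affine frame gives the same invariant.
1. V is the midpoint of QE ⇒ V = (2, 2)
2. P is the centroid of triangle VMJ ⇒ P = (1, 2/3)
3. D lies on line JQ with JD:DQ = 3:2 ⇒ D = (0, 3/5)
through M parallel to EP: direction (-3, -7/3); meets ED at Y = (31/4, 21/4)
Y = E + t·(D−E) with t = -15/16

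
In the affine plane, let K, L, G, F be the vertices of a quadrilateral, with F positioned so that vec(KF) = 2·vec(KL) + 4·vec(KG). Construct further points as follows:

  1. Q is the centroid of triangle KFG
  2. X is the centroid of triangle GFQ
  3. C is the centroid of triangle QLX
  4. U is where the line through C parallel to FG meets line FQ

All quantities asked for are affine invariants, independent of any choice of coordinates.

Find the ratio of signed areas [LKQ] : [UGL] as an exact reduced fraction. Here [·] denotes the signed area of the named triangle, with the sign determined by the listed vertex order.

Choose coordinates K = (0, 0), L = (1, 0), G = (0, 1), F = (2, 4).
1. Q is the centroid of triangle KFG ⇒ Q = (2/3, 5/3)
2. X is the centroid of triangle GFQ ⇒ X = (8/9, 20/9)
3. C is the centroid of triangle QLX ⇒ C = (23/27, 35/27)
4. U is where the line through C parallel to FG meets line FQ ⇒ U = (-52/27, -155/54)
2·[LKQ] = -5/3, 2·[UGL] = -313/54
[LKQ]:[UGL] = -5/3:-313/54 = 90/313

[LKQ]:[UGL] = 90/313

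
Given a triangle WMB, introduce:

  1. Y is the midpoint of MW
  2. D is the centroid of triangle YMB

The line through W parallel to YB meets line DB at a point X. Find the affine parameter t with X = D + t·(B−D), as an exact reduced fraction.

Work in coordinates with W = (0, 0), M = (1, 0), B = (0, 1).
1. Y is the midpoint of MW ⇒ Y = (1/2, 0)
2. D is the centroid of triangle YMB ⇒ D = (1/2, 1/3)
through W parallel to YB: direction (-1/2, 1); meets DB at X = (-3/2, 3)
X = D + t·(B−D) with t = 4

t = 4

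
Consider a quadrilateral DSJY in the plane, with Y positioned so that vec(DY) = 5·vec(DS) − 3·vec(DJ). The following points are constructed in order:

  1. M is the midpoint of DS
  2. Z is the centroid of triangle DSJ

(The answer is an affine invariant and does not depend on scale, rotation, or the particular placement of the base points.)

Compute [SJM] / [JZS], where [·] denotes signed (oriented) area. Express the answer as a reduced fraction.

Work in coordinates with D = (0, 0), S = (1, 0), J = (0, 1), Y = (5, -3).
1. M is the midpoint of DS ⇒ M = (1/2, 0)
2. Z is the centroid of triangle DSJ ⇒ Z = (1/3, 1/3)
2·[SJM] = 1/2, 2·[JZS] = 1/3
[SJM]:[JZS] = 1/2:1/3 = 3/2

[SJM]:[JZS] = 3/2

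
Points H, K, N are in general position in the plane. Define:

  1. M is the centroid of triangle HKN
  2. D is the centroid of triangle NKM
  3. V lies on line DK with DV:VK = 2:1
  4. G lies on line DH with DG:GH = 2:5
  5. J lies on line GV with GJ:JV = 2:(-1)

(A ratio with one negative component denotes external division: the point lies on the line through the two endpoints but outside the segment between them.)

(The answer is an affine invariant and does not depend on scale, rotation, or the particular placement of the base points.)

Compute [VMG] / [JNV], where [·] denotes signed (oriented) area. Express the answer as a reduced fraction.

[VMG]:[JNV] = 1/27

Work in coordinates with H = (0, 0), K = (1, 0), N = (0, 1).
1. M is the centroid of triangle HKN ⇒ M = (1/3, 1/3)
2. D is the centroid of triangle NKM ⇒ D = (4/9, 4/9)
3. V lies on line DK with DV:VK = 2:1 ⇒ V = (22/27, 4/27)
4. G lies on line DH with DG:GH = 2:5 ⇒ G = (20/63, 20/63)
5. J lies on line GV with GJ:JV = 2:(-1) ⇒ J = (248/189, -4/189)
2·[VMG] = 2/189, 2·[JNV] = 2/7
[VMG]:[JNV] = 2/189:2/7 = 1/27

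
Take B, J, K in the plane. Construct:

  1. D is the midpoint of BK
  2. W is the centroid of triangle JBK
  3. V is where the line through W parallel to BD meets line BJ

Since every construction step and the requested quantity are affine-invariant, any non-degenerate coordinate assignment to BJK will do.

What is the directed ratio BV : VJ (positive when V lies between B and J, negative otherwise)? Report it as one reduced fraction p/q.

BV:VJ = 1/2

Work in coordinates with B = (0, 0), J = (1, 0), K = (0, 1).
1. D is the midpoint of BK ⇒ D = (0, 1/2)
2. W is the centroid of triangle JBK ⇒ W = (1/3, 1/3)
3. V is where the line through W parallel to BD meets line BJ ⇒ V = (1/3, 0)
V = B + t·(J−B) with t = 1/3, so BV:VJ = t:(1−t) = 1/3:2/3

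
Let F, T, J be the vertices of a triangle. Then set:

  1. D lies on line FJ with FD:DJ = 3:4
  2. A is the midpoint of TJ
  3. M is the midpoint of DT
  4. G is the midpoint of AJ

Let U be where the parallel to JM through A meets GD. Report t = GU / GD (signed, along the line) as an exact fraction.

t = -1/5

Set F = (0, 0), T = (1, 0), J = (0, 1); any affine frame gives the same invariant.
1. D lies on line FJ with FD:DJ = 3:4 ⇒ D = (0, 3/7)
2. A is the midpoint of TJ ⇒ A = (1/2, 1/2)
3. M is the midpoint of DT ⇒ M = (1/2, 3/14)
4. G is the midpoint of AJ ⇒ G = (1/4, 3/4)
through A parallel to JM: direction (1/2, -11/14); meets GD at U = (3/10, 57/70)
U = G + t·(D−G) with t = -1/5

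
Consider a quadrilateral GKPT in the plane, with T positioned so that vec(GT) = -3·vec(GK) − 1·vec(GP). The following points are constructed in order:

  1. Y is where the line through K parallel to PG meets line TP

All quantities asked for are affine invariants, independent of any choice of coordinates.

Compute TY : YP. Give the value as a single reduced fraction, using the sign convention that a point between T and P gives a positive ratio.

TY:YP = -4

Set G = (0, 0), K = (1, 0), P = (0, 1), T = (-3, -1); any affine frame gives the same invariant.
1. Y is where the line through K parallel to PG meets line TP ⇒ Y = (1, 5/3)
Y = T + t·(P−T) with t = 4/3, so TY:YP = t:(1−t) = 4/3:-1/3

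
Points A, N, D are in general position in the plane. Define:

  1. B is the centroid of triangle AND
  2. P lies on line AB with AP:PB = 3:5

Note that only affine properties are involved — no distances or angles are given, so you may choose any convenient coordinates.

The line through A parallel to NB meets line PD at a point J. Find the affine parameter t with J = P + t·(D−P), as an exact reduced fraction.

t = -3/13

Set A = (0, 0), N = (1, 0), D = (0, 1); any affine frame gives the same invariant.
1. B is the centroid of triangle AND ⇒ B = (1/3, 1/3)
2. P lies on line AB with AP:PB = 3:5 ⇒ P = (1/8, 1/8)
through A parallel to NB: direction (-2/3, 1/3); meets PD at J = (2/13, -1/13)
J = P + t·(D−P) with t = -3/13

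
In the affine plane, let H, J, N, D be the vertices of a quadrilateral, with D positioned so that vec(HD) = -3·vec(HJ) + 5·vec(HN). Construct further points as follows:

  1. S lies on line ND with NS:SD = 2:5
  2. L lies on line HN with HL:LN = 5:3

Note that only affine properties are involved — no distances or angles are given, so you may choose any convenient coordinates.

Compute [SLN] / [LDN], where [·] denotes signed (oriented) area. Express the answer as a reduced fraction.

[SLN]:[LDN] = -2/7

Work in coordinates with H = (0, 0), J = (1, 0), N = (0, 1), D = (-3, 5).
1. S lies on line ND with NS:SD = 2:5 ⇒ S = (-6/7, 15/7)
2. L lies on line HN with HL:LN = 5:3 ⇒ L = (0, 5/8)
2·[SLN] = 9/28, 2·[LDN] = -9/8
[SLN]:[LDN] = 9/28:-9/8 = -2/7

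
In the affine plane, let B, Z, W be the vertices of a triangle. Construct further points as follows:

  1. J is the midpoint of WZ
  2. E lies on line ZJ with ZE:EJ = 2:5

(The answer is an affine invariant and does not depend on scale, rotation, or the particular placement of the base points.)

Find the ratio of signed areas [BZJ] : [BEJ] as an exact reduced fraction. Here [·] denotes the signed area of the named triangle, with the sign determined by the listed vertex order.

Assign B = (0, 0), Z = (1, 0), W = (0, 1) — the answer is frame-independent, so this choice is without loss of generality.
1. J is the midpoint of WZ ⇒ J = (1/2, 1/2)
2. E lies on line ZJ with ZE:EJ = 2:5 ⇒ E = (6/7, 1/7)
2·[BZJ] = 1/2, 2·[BEJ] = 5/14
[BZJ]:[BEJ] = 1/2:5/14 = 7/5

[BZJ]:[BEJ] = 7/5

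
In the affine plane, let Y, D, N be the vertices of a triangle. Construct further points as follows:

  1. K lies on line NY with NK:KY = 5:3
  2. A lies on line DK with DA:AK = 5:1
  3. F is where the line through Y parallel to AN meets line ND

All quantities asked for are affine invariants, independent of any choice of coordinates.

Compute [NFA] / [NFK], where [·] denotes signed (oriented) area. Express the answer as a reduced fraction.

Assign Y = (0, 0), D = (1, 0), N = (0, 1) — the answer is frame-independent, so this choice is without loss of generality.
1. K lies on line NY with NK:KY = 5:3 ⇒ K = (0, 3/8)
2. A lies on line DK with DA:AK = 5:1 ⇒ A = (1/6, 5/16)
3. F is where the line through Y parallel to AN meets line ND ⇒ F = (-8/25, 33/25)
2·[NFA] = 1/6, 2·[NFK] = 1/5
[NFA]:[NFK] = 1/6:1/5 = 5/6

[NFA]:[NFK] = 5/6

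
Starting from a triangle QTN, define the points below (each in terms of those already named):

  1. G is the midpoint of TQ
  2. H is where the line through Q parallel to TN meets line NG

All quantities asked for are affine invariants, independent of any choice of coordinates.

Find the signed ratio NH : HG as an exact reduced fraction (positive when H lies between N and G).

Set Q = (0, 0), T = (1, 0), N = (0, 1); any affine frame gives the same invariant.
1. G is the midpoint of TQ ⇒ G = (1/2, 0)
2. H is where the line through Q parallel to TN meets line NG ⇒ H = (1, -1)
H = N + t·(G−N) with t = 2, so NH:HG = t:(1−t) = 2:-1

NH:HG = -2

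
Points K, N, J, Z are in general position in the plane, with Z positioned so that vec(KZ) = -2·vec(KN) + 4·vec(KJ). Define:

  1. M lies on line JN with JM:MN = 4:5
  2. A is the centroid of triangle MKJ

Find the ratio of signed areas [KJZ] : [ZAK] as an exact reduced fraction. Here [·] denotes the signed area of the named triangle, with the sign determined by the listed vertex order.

Work in coordinates with K = (0, 0), N = (1, 0), J = (0, 1), Z = (-2, 4).
1. M lies on line JN with JM:MN = 4:5 ⇒ M = (4/9, 5/9)
2. A is the centroid of triangle MKJ ⇒ A = (4/27, 14/27)
2·[KJZ] = 2, 2·[ZAK] = -44/27
[KJZ]:[ZAK] = 2:-44/27 = -27/22

[KJZ]:[ZAK] = -27/22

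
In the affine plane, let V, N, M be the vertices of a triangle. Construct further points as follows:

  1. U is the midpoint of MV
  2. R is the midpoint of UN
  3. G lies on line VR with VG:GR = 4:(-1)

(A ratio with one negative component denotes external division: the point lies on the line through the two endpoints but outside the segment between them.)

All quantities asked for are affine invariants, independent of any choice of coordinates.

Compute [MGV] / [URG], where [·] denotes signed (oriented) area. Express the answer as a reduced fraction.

Assign V = (0, 0), N = (1, 0), M = (0, 1) — the answer is frame-independent, so this choice is without loss of generality.
1. U is the midpoint of MV ⇒ U = (0, 1/2)
2. R is the midpoint of UN ⇒ R = (1/2, 1/4)
3. G lies on line VR with VG:GR = 4:(-1) ⇒ G = (2/3, 1/3)
2·[MGV] = -2/3, 2·[URG] = 1/12
[MGV]:[URG] = -2/3:1/12 = -8

[MGV]:[URG] = -8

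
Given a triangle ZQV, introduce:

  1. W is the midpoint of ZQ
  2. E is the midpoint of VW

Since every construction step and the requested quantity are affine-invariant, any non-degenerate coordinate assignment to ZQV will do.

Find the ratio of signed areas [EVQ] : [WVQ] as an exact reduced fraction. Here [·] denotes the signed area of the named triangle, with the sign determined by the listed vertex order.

[EVQ]:[WVQ] = 1/2

Set Z = (0, 0), Q = (1, 0), V = (0, 1); any affine frame gives the same invariant.
1. W is the midpoint of ZQ ⇒ W = (1/2, 0)
2. E is the midpoint of VW ⇒ E = (1/4, 1/2)
2·[EVQ] = -1/4, 2·[WVQ] = -1/2
[EVQ]:[WVQ] = -1/4:-1/2 = 1/2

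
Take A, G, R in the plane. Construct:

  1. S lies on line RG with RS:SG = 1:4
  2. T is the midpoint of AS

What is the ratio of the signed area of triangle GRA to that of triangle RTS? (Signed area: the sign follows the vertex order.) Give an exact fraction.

[GRA]:[RTS] = 10

Assign A = (0, 0), G = (1, 0), R = (0, 1) — the answer is frame-independent, so this choice is without loss of generality.
1. S lies on line RG with RS:SG = 1:4 ⇒ S = (1/5, 4/5)
2. T is the midpoint of AS ⇒ T = (1/10, 2/5)
2·[GRA] = 1, 2·[RTS] = 1/10
[GRA]:[RTS] = 1:1/10 = 10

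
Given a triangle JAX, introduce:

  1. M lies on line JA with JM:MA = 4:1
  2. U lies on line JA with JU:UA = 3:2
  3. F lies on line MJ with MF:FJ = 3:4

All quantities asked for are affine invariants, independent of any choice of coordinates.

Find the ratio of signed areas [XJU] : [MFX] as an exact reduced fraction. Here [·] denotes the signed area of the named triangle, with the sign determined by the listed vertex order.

[XJU]:[MFX] = -7/4

Set J = (0, 0), A = (1, 0), X = (0, 1); any affine frame gives the same invariant.
1. M lies on line JA with JM:MA = 4:1 ⇒ M = (4/5, 0)
2. U lies on line JA with JU:UA = 3:2 ⇒ U = (3/5, 0)
3. F lies on line MJ with MF:FJ = 3:4 ⇒ F = (16/35, 0)
2·[XJU] = 3/5, 2·[MFX] = -12/35
[XJU]:[MFX] = 3/5:-12/35 = -7/4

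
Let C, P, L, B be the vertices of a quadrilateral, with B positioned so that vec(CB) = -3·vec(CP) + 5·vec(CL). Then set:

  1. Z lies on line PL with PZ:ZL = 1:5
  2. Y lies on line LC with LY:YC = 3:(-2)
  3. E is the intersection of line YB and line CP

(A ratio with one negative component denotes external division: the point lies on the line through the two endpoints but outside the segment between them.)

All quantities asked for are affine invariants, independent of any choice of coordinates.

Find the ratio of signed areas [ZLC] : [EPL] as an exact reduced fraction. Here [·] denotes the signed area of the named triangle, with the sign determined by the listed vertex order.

[ZLC]:[EPL] = 35/78

Work in coordinates with C = (0, 0), P = (1, 0), L = (0, 1), B = (-3, 5).
1. Z lies on line PL with PZ:ZL = 1:5 ⇒ Z = (5/6, 1/6)
2. Y lies on line LC with LY:YC = 3:(-2) ⇒ Y = (0, -2)
3. E is the intersection of line YB and line CP ⇒ E = (-6/7, 0)
2·[ZLC] = 5/6, 2·[EPL] = 13/7
[ZLC]:[EPL] = 5/6:13/7 = 35/78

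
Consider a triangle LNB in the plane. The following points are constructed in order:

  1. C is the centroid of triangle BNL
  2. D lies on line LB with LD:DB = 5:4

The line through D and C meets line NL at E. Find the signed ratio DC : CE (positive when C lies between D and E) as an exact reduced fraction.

Assign L = (0, 0), N = (1, 0), B = (0, 1) — the answer is frame-independent, so this choice is without loss of generality.
1. C is the centroid of triangle BNL ⇒ C = (1/3, 1/3)
2. D lies on line LB with LD:DB = 5:4 ⇒ D = (0, 5/9)
line DC meets NL at E = (5/6, 0)
C = D + t·(E−D) with t = 2/5, so DC:CE = 2/5:3/5

DC:CE = 2/3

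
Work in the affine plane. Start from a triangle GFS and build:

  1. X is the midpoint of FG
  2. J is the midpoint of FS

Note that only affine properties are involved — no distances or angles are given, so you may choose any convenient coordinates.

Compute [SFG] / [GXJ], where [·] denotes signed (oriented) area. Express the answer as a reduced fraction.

[SFG]:[GXJ] = -4

Choose coordinates G = (0, 0), F = (1, 0), S = (0, 1).
1. X is the midpoint of FG ⇒ X = (1/2, 0)
2. J is the midpoint of FS ⇒ J = (1/2, 1/2)
2·[SFG] = -1, 2·[GXJ] = 1/4
[SFG]:[GXJ] = -1:1/4 = -4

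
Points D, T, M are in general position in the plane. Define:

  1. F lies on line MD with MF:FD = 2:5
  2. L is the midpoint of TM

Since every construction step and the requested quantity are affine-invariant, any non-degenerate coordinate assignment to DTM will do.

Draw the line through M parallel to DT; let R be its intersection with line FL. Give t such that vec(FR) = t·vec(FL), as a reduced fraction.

Set D = (0, 0), T = (1, 0), M = (0, 1); any affine frame gives the same invariant.
1. F lies on line MD with MF:FD = 2:5 ⇒ F = (0, 5/7)
2. L is the midpoint of TM ⇒ L = (1/2, 1/2)
through M parallel to DT: direction (1, 0); meets FL at R = (-2/3, 1)
R = F + t·(L−F) with t = -4/3

t = -4/3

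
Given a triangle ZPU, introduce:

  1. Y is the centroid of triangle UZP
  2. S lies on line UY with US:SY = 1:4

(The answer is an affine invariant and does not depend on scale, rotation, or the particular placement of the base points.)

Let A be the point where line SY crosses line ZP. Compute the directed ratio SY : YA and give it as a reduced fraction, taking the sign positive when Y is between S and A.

SY:YA = 8/5

Set Z = (0, 0), P = (1, 0), U = (0, 1); any affine frame gives the same invariant.
1. Y is the centroid of triangle UZP ⇒ Y = (1/3, 1/3)
2. S lies on line UY with US:SY = 1:4 ⇒ S = (1/15, 13/15)
line SY meets ZP at A = (1/2, 0)
Y = S + t·(A−S) with t = 8/13, so SY:YA = 8/13:5/13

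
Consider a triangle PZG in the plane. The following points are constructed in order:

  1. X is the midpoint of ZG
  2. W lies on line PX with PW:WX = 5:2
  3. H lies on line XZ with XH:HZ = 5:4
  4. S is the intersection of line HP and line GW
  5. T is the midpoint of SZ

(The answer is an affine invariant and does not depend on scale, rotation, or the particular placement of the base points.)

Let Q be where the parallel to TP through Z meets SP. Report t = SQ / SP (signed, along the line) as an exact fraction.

Assign P = (0, 0), Z = (1, 0), G = (0, 1) — the answer is frame-independent, so this choice is without loss of generality.
1. X is the midpoint of ZG ⇒ X = (1/2, 1/2)
2. W lies on line PX with PW:WX = 5:2 ⇒ W = (5/14, 5/14)
3. H lies on line XZ with XH:HZ = 5:4 ⇒ H = (7/9, 2/9)
4. S is the intersection of line HP and line GW ⇒ S = (35/73, 10/73)
5. T is the midpoint of SZ ⇒ T = (54/73, 5/73)
through Z parallel to TP: direction (-54/73, -5/73); meets SP at Q = (-35/73, -10/73)
Q = S + t·(P−S) with t = 2

t = 2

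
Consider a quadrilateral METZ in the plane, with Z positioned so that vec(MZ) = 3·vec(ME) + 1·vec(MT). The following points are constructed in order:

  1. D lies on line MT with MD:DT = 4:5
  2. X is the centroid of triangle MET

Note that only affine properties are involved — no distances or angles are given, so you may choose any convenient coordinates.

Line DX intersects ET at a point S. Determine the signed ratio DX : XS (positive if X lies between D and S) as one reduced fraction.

Set M = (0, 0), E = (1, 0), T = (0, 1), Z = (3, 1); any affine frame gives the same invariant.
1. D lies on line MT with MD:DT = 4:5 ⇒ D = (0, 4/9)
2. X is the centroid of triangle MET ⇒ X = (1/3, 1/3)
line DX meets ET at S = (5/6, 1/6)
X = D + t·(S−D) with t = 2/5, so DX:XS = 2/5:3/5

DX:XS = 2/3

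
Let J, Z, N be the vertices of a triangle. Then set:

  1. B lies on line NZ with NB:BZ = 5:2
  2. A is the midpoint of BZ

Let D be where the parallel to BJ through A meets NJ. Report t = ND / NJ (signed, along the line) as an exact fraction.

t = 6/5

Assign J = (0, 0), Z = (1, 0), N = (0, 1) — the answer is frame-independent, so this choice is without loss of generality.
1. B lies on line NZ with NB:BZ = 5:2 ⇒ B = (5/7, 2/7)
2. A is the midpoint of BZ ⇒ A = (6/7, 1/7)
through A parallel to BJ: direction (-5/7, -2/7); meets NJ at D = (0, -1/5)
D = N + t·(J−N) with t = 6/5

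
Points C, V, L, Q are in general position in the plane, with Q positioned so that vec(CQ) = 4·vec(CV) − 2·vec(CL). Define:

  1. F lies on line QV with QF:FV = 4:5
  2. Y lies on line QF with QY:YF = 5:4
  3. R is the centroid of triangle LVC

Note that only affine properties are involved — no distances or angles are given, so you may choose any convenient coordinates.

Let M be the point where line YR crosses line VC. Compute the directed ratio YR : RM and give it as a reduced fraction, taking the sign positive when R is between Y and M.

Work in coordinates with C = (0, 0), V = (1, 0), L = (0, 1), Q = (4, -2).
1. F lies on line QV with QF:FV = 4:5 ⇒ F = (8/3, -10/9)
2. Y lies on line QF with QY:YF = 5:4 ⇒ Y = (88/27, -122/81)
3. R is the centroid of triangle LVC ⇒ R = (1/3, 1/3)
line YR meets VC at M = (386/447, 0)
R = Y + t·(M−Y) with t = 149/122, so YR:RM = 149/122:-27/122

YR:RM = -149/27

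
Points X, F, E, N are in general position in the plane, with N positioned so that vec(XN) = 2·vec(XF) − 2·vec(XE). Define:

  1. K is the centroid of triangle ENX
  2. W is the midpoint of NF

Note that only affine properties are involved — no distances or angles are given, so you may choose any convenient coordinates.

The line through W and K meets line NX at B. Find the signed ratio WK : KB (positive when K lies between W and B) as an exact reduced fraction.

WK:KB = 1/2

Work in coordinates with X = (0, 0), F = (1, 0), E = (0, 1), N = (2, -2).
1. K is the centroid of triangle ENX ⇒ K = (2/3, -1/3)
2. W is the midpoint of NF ⇒ W = (3/2, -1)
line WK meets NX at B = (-1, 1)
K = W + t·(B−W) with t = 1/3, so WK:KB = 1/3:2/3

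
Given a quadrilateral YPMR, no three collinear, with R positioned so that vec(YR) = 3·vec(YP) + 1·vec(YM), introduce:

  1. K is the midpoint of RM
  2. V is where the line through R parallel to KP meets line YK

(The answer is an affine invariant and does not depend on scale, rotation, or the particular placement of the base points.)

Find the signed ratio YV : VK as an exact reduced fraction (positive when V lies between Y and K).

Work in coordinates with Y = (0, 0), P = (1, 0), M = (0, 1), R = (3, 1).
1. K is the midpoint of RM ⇒ K = (3/2, 1)
2. V is where the line through R parallel to KP meets line YK ⇒ V = (15/4, 5/2)
V = Y + t·(K−Y) with t = 5/2, so YV:VK = t:(1−t) = 5/2:-3/2

YV:VK = -5/3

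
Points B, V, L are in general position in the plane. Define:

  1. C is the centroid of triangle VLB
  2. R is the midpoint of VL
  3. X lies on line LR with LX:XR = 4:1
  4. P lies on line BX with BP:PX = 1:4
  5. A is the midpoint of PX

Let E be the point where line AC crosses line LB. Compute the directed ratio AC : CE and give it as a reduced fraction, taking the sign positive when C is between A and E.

Assign B = (0, 0), V = (1, 0), L = (0, 1) — the answer is frame-independent, so this choice is without loss of generality.
1. C is the centroid of triangle VLB ⇒ C = (1/3, 1/3)
2. R is the midpoint of VL ⇒ R = (1/2, 1/2)
3. X lies on line LR with LX:XR = 4:1 ⇒ X = (2/5, 3/5)
4. P lies on line BX with BP:PX = 1:4 ⇒ P = (2/25, 3/25)
5. A is the midpoint of PX ⇒ A = (6/25, 9/25)
line AC meets LB at E = (0, 3/7)
C = A + t·(E−A) with t = -7/18, so AC:CE = -7/18:25/18

AC:CE = -7/25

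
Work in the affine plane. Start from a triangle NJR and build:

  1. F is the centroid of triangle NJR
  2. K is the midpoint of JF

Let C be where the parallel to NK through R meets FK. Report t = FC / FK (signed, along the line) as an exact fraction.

t = -3

Set N = (0, 0), J = (1, 0), R = (0, 1); any affine frame gives the same invariant.
1. F is the centroid of triangle NJR ⇒ F = (1/3, 1/3)
2. K is the midpoint of JF ⇒ K = (2/3, 1/6)
through R parallel to NK: direction (2/3, 1/6); meets FK at C = (-2/3, 5/6)
C = F + t·(K−F) with t = -3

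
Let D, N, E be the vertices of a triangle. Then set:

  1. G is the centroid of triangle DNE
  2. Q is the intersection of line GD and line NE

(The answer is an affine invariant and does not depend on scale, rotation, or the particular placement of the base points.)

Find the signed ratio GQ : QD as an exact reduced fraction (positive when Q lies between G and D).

GQ:QD = -1/3

Choose coordinates D = (0, 0), N = (1, 0), E = (0, 1).
1. G is the centroid of triangle DNE ⇒ G = (1/3, 1/3)
2. Q is the intersection of line GD and line NE ⇒ Q = (1/2, 1/2)
Q = G + t·(D−G) with t = -1/2, so GQ:QD = t:(1−t) = -1/2:3/2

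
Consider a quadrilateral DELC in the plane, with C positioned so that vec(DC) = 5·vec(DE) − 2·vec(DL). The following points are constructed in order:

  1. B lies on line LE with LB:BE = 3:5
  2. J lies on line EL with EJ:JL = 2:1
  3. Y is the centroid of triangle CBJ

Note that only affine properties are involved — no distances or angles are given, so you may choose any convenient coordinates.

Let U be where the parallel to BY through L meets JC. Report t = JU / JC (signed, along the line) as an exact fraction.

Set D = (0, 0), E = (1, 0), L = (0, 1), C = (5, -2); any affine frame gives the same invariant.
1. B lies on line LE with LB:BE = 3:5 ⇒ B = (3/8, 5/8)
2. J lies on line EL with EJ:JL = 2:1 ⇒ J = (1/3, 2/3)
3. Y is the centroid of triangle CBJ ⇒ Y = (137/72, -17/72)
through L parallel to BY: direction (55/36, -31/36); meets JC at U = (-55/3, 34/3)
U = J + t·(C−J) with t = -4

t = -4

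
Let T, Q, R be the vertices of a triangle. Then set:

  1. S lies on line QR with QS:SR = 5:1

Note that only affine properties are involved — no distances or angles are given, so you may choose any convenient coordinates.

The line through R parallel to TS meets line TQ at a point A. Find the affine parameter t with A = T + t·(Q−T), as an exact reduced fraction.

t = -1/5

Set T = (0, 0), Q = (1, 0), R = (0, 1); any affine frame gives the same invariant.
1. S lies on line QR with QS:SR = 5:1 ⇒ S = (1/6, 5/6)
through R parallel to TS: direction (1/6, 5/6); meets TQ at A = (-1/5, 0)
A = T + t·(Q−T) with t = -1/5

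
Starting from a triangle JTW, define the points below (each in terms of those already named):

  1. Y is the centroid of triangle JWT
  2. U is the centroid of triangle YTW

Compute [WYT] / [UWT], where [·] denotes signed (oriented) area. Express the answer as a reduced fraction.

Assign J = (0, 0), T = (1, 0), W = (0, 1) — the answer is frame-independent, so this choice is without loss of generality.
1. Y is the centroid of triangle JWT ⇒ Y = (1/3, 1/3)
2. U is the centroid of triangle YTW ⇒ U = (4/9, 4/9)
2·[WYT] = 1/3, 2·[UWT] = -1/9
[WYT]:[UWT] = 1/3:-1/9 = -3

[WYT]:[UWT] = -3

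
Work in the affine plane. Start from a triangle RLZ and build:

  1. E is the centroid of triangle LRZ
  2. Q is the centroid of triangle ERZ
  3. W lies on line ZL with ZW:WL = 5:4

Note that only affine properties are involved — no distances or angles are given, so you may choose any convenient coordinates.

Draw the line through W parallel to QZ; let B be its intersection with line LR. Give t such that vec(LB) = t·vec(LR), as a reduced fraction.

t = 16/45

Choose coordinates R = (0, 0), L = (1, 0), Z = (0, 1).
1. E is the centroid of triangle LRZ ⇒ E = (1/3, 1/3)
2. Q is the centroid of triangle ERZ ⇒ Q = (1/9, 4/9)
3. W lies on line ZL with ZW:WL = 5:4 ⇒ W = (5/9, 4/9)
through W parallel to QZ: direction (-1/9, 5/9); meets LR at B = (29/45, 0)
B = L + t·(R−L) with t = 16/45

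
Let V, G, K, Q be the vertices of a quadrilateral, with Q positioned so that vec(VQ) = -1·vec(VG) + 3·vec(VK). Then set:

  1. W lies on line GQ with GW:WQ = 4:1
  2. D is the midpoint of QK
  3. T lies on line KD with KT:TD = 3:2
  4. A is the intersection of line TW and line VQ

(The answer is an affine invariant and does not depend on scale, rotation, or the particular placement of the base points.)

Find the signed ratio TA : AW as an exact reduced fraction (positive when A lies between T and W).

TA:AW = -7/6

Set V = (0, 0), G = (1, 0), K = (0, 1), Q = (-1, 3); any affine frame gives the same invariant.
1. W lies on line GQ with GW:WQ = 4:1 ⇒ W = (-3/5, 12/5)
2. D is the midpoint of QK ⇒ D = (-1/2, 2)
3. T lies on line KD with KT:TD = 3:2 ⇒ T = (-3/10, 8/5)
4. A is the intersection of line TW and line VQ ⇒ A = (-12/5, 36/5)
A = T + t·(W−T) with t = 7, so TA:AW = t:(1−t) = 7:-6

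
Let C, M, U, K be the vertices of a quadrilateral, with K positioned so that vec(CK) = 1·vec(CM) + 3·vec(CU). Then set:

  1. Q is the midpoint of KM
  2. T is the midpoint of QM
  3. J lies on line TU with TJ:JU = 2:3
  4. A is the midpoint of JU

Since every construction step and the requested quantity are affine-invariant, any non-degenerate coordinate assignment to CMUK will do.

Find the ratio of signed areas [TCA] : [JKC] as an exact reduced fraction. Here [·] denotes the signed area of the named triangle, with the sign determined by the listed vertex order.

Choose coordinates C = (0, 0), M = (1, 0), U = (0, 1), K = (1, 3).
1. Q is the midpoint of KM ⇒ Q = (1, 3/2)
2. T is the midpoint of QM ⇒ T = (1, 3/4)
3. J lies on line TU with TJ:JU = 2:3 ⇒ J = (3/5, 17/20)
4. A is the midpoint of JU ⇒ A = (3/10, 37/40)
2·[TCA] = -7/10, 2·[JKC] = 19/20
[TCA]:[JKC] = -7/10:19/20 = -14/19

[TCA]:[JKC] = -14/19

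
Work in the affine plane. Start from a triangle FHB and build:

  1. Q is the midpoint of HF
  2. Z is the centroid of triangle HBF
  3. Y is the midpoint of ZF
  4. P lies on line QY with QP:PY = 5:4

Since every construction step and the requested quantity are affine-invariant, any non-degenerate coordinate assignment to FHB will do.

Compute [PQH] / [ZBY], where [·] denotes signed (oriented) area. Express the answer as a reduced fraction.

Choose coordinates F = (0, 0), H = (1, 0), B = (0, 1).
1. Q is the midpoint of HF ⇒ Q = (1/2, 0)
2. Z is the centroid of triangle HBF ⇒ Z = (1/3, 1/3)
3. Y is the midpoint of ZF ⇒ Y = (1/6, 1/6)
4. P lies on line QY with QP:PY = 5:4 ⇒ P = (17/54, 5/54)
2·[PQH] = 5/108, 2·[ZBY] = 1/6
[PQH]:[ZBY] = 5/108:1/6 = 5/18

[PQH]:[ZBY] = 5/18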